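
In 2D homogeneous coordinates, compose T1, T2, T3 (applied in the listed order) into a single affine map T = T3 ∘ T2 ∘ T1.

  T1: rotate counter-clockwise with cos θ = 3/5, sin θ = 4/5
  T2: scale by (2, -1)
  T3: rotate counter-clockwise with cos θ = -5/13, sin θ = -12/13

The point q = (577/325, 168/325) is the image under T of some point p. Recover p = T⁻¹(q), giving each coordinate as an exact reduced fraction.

p = (-3/2, -2/5)

T1 = [3/5 -4/5 0; 4/5 3/5 0; 0 0 1]
T2·T1 = [6/5 -8/5 0; -4/5 -3/5 0; 0 0 1]
T3·…·T1 = [-6/5 4/65 0; -4/5 111/65 0; 0 0 1]
det M = -2; M⁻¹ = [-111/130 2/65 0; -2/5 3/5 0; 0 0 1]
M⁻¹ · (577/325, 168/325)ᵀ = (-3/2, -2/5)ᵀ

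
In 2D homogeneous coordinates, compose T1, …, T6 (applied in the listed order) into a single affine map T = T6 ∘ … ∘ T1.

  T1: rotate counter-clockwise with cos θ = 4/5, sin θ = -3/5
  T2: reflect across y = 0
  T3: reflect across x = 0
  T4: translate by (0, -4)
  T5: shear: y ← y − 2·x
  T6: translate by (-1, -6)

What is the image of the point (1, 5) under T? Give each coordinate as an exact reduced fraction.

T(p) = (-24/5, -29/5)

T1 rotate counter-clockwise with cos θ = 4/5, sin θ = -3/5: (1, 5) → (19/5, 17/5)
T2 reflect across y = 0: (19/5, 17/5) → (19/5, -17/5)
T3 reflect across x = 0: (19/5, -17/5) → (-19/5, -17/5)
T4 translate by (0, -4): (-19/5, -17/5) → (-19/5, -37/5)
T5 shear: y ← y − 2·x: (-19/5, -37/5) → (-19/5, 1/5)
T6 translate by (-1, -6): (-19/5, 1/5) → (-24/5, -29/5)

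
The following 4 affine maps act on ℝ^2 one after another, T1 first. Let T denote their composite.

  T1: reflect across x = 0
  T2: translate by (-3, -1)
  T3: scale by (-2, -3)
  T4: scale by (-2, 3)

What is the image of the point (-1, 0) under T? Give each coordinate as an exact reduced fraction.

T(p) = (-8, 9)

T1 reflect across x = 0: (-1, 0) → (1, 0)
T2 translate by (-3, -1): (1, 0) → (-2, -1)
T3 scale by (-2, -3): (-2, -1) → (4, 3)
T4 scale by (-2, 3): (4, 3) → (-8, 9)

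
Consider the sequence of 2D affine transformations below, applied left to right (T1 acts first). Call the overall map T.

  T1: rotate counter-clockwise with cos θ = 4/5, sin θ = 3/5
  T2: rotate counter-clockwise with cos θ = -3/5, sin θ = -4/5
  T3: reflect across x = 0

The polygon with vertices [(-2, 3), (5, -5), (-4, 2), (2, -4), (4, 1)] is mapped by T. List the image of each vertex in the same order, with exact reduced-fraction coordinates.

image vertices: (-3, 2), (5, -5), (-2, 4), (4, -2), (-1, -4)

T1 rotate counter-clockwise with cos θ = 4/5, sin θ = 3/5: (-2, 3) → (-17/5, 6/5); (5, -5) → (7, -1); (-4, 2) → (-22/5, -4/5); (2, -4) → (4, -2); (4, 1) → (13/5, 16/5)
T2 rotate counter-clockwise with cos θ = -3/5, sin θ = -4/5: (-17/5, 6/5) → (3, 2); (7, -1) → (-5, -5); (-22/5, -4/5) → (2, 4); (4, -2) → (-4, -2); (13/5, 16/5) → (1, -4)
T3 reflect across x = 0: (3, 2) → (-3, 2); (-5, -5) → (5, -5); (2, 4) → (-2, 4); (-4, -2) → (4, -2); (1, -4) → (-1, -4)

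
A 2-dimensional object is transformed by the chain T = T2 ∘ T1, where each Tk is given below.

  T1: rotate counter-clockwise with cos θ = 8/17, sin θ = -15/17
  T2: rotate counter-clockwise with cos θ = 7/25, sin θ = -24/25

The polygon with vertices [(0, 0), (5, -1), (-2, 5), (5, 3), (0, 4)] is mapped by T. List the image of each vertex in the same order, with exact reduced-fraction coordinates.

image vertices: (0, 0), (-1817/425, -1181/425), (2093/425, -926/425), (-37/25, -141/25), (1188/425, -1216/425)

T1 rotate counter-clockwise with cos θ = 8/17, sin θ = -15/17: (0, 0) → (0, 0); (5, -1) → (25/17, -83/17); (-2, 5) → (59/17, 70/17); (5, 3) → (5, -3); (0, 4) → (60/17, 32/17)
T2 rotate counter-clockwise with cos θ = 7/25, sin θ = -24/25: (0, 0) → (0, 0); (25/17, -83/17) → (-1817/425, -1181/425); (59/17, 70/17) → (2093/425, -926/425); (5, -3) → (-37/25, -141/25); (60/17, 32/17) → (1188/425, -1216/425)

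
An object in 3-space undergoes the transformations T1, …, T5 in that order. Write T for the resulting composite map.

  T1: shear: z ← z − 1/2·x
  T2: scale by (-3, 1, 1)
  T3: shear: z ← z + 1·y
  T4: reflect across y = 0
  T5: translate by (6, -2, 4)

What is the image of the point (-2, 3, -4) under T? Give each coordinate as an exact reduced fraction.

T(p) = (12, -5, 4)

T1 shear: z ← z − 1/2·x: (-2, 3, -4) → (-2, 3, -3)
T2 scale by (-3, 1, 1): (-2, 3, -3) → (6, 3, -3)
T3 shear: z ← z + 1·y: (6, 3, -3) → (6, 3, 0)
T4 reflect across y = 0: (6, 3, 0) → (6, -3, 0)
T5 translate by (6, -2, 4): (6, -3, 0) → (12, -5, 4)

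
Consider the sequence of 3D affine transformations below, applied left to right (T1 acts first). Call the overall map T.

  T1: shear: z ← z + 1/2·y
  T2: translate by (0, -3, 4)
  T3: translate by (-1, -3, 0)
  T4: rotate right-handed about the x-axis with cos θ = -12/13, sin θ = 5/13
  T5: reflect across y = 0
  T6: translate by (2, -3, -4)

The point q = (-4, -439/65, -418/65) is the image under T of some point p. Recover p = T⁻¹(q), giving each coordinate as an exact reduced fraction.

T1 = [1 0 0 0; 0 1 0 0; 0 1/2 1 0; 0 0 0 1]
T2·T1 = [1 0 0 0; 0 1 0 -3; 0 1/2 1 4; 0 0 0 1]
T3·…·T1 = [1 0 0 -1; 0 1 0 -6; 0 1/2 1 4; 0 0 0 1]
T4·…·T1 = [1 0 0 -1; 0 -29/26 -5/13 4; 0 -1/13 -12/13 -6; 0 0 0 1]
T5·…·T1 = [1 0 0 -1; 0 29/26 5/13 -4; 0 -1/13 -12/13 -6; 0 0 0 1]
T6·…·T1 = [1 0 0 1; 0 29/26 5/13 -7; 0 -1/13 -12/13 -10; 0 0 0 1]
det M = -1; M⁻¹ = [1 0 0 -1; 0 12/13 5/13 134/13; 0 -1/13 -29/26 -152/13; 0 0 0 1]
M⁻¹ · (-4, -439/65, -418/65)ᵀ = (-5, 8/5, -4)ᵀ

p = (-5, 8/5, -4)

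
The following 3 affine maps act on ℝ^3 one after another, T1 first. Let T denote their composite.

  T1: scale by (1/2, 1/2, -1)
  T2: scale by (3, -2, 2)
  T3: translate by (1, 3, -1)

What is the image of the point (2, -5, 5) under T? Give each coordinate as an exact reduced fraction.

T(p) = (4, 8, -11)

T1 scale by (1/2, 1/2, -1): (2, -5, 5) → (1, -5/2, -5)
T2 scale by (3, -2, 2): (1, -5/2, -5) → (3, 5, -10)
T3 translate by (1, 3, -1): (3, 5, -10) → (4, 8, -11)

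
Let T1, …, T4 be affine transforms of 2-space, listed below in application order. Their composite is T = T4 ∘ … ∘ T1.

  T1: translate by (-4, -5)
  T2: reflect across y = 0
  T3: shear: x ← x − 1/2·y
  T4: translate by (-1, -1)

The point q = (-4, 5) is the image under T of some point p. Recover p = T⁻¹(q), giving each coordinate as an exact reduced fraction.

p = (4, -1)

T1 = [1 0 -4; 0 1 -5; 0 0 1]
T2·T1 = [1 0 -4; 0 -1 5; 0 0 1]
T3·…·T1 = [1 1/2 -13/2; 0 -1 5; 0 0 1]
T4·…·T1 = [1 1/2 -15/2; 0 -1 4; 0 0 1]
det M = -1; M⁻¹ = [1 1/2 11/2; 0 -1 4; 0 0 1]
M⁻¹ · (-4, 5)ᵀ = (4, -1)ᵀ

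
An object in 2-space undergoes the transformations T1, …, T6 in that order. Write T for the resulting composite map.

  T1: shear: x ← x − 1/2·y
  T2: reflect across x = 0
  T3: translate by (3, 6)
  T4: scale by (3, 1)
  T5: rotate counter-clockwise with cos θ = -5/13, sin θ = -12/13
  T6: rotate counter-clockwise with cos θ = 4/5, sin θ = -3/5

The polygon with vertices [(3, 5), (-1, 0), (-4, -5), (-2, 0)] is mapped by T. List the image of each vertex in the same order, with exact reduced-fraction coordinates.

T1 shear: x ← x − 1/2·y: (3, 5) → (1/2, 5); (-1, 0) → (-1, 0); (-4, -5) → (-3/2, -5); (-2, 0) → (-2, 0)
T2 reflect across x = 0: (1/2, 5) → (-1/2, 5); (-1, 0) → (1, 0); (-3/2, -5) → (3/2, -5); (-2, 0) → (2, 0)
T3 translate by (3, 6): (-1/2, 5) → (5/2, 11); (1, 0) → (4, 6); (3/2, -5) → (9/2, 1); (2, 0) → (5, 6)
T4 scale by (3, 1): (5/2, 11) → (15/2, 11); (4, 6) → (12, 6); (9/2, 1) → (27/2, 1); (5, 6) → (15, 6)
T5 rotate counter-clockwise with cos θ = -5/13, sin θ = -12/13: (15/2, 11) → (189/26, -145/13); (12, 6) → (12/13, -174/13); (27/2, 1) → (-111/26, -167/13); (15, 6) → (-3/13, -210/13)
T6 rotate counter-clockwise with cos θ = 4/5, sin θ = -3/5: (189/26, -145/13) → (-57/65, -1727/130); (12/13, -174/13) → (-474/65, -732/65); (-111/26, -167/13) → (-723/65, -1003/130); (-3/13, -210/13) → (-642/65, -831/65)

image vertices: (-57/65, -1727/130), (-474/65, -732/65), (-723/65, -1003/130), (-642/65, -831/65)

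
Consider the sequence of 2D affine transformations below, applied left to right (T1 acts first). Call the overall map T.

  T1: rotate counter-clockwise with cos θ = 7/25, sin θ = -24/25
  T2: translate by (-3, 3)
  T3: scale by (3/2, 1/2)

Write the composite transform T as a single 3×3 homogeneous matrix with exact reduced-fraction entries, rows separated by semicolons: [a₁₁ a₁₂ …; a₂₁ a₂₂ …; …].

T1 = [7/25 24/25 0; -24/25 7/25 0; 0 0 1]
T2·T1 = [7/25 24/25 -3; -24/25 7/25 3; 0 0 1]
T3·…·T1 = [21/50 36/25 -9/2; -12/25 7/50 3/2; 0 0 1]

T = [21/50 36/25 -9/2; -12/25 7/50 3/2; 0 0 1]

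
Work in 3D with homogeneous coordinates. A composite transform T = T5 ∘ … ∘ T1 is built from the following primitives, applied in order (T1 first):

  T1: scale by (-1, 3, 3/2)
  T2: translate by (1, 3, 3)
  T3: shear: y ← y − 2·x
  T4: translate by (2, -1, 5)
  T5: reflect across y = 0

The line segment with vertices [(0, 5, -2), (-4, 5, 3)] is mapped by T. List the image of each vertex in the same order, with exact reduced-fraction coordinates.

image vertices: (3, -15, 5), (7, -7, 25/2)

T1 scale by (-1, 3, 3/2): (0, 5, -2) → (0, 15, -3); (-4, 5, 3) → (4, 15, 9/2)
T2 translate by (1, 3, 3): (0, 15, -3) → (1, 18, 0); (4, 15, 9/2) → (5, 18, 15/2)
T3 shear: y ← y − 2·x: (1, 18, 0) → (1, 16, 0); (5, 18, 15/2) → (5, 8, 15/2)
T4 translate by (2, -1, 5): (1, 16, 0) → (3, 15, 5); (5, 8, 15/2) → (7, 7, 25/2)
T5 reflect across y = 0: (3, 15, 5) → (3, -15, 5); (7, 7, 25/2) → (7, -7, 25/2)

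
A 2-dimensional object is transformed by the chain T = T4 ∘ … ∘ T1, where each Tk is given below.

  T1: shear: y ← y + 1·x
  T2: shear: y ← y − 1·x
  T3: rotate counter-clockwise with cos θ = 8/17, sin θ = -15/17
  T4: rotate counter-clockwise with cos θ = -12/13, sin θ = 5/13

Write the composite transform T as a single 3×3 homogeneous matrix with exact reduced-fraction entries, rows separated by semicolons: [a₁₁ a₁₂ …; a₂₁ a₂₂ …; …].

T = [-21/221 -220/221 0; 220/221 -21/221 0; 0 0 1]

T1 = [1 0 0; 1 1 0; 0 0 1]
T2·T1 = [1 0 0; 0 1 0; 0 0 1]
T3·…·T1 = [8/17 15/17 0; -15/17 8/17 0; 0 0 1]
T4·…·T1 = [-21/221 -220/221 0; 220/221 -21/221 0; 0 0 1]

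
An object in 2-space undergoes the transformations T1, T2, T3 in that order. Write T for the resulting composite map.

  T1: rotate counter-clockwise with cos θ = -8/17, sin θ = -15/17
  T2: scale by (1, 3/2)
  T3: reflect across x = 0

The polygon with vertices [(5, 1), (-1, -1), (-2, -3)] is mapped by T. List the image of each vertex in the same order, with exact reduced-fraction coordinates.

image vertices: (25/17, -249/34), (7/17, 69/34), (29/17, 81/17)

T1 rotate counter-clockwise with cos θ = -8/17, sin θ = -15/17: (5, 1) → (-25/17, -83/17); (-1, -1) → (-7/17, 23/17); (-2, -3) → (-29/17, 54/17)
T2 scale by (1, 3/2): (-25/17, -83/17) → (-25/17, -249/34); (-7/17, 23/17) → (-7/17, 69/34); (-29/17, 54/17) → (-29/17, 81/17)
T3 reflect across x = 0: (-25/17, -249/34) → (25/17, -249/34); (-7/17, 69/34) → (7/17, 69/34); (-29/17, 81/17) → (29/17, 81/17)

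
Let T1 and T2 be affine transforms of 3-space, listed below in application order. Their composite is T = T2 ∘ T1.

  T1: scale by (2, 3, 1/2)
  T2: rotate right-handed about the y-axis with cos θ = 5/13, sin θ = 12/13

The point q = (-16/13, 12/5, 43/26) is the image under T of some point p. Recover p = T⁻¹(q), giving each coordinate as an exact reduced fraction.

p = (-1, 4/5, -1)

T1 = [2 0 0 0; 0 3 0 0; 0 0 1/2 0; 0 0 0 1]
T2·T1 = [10/13 0 6/13 0; 0 3 0 0; -24/13 0 5/26 0; 0 0 0 1]
det M = 3; M⁻¹ = [5/26 0 -6/13 0; 0 1/3 0 0; 24/13 0 10/13 0; 0 0 0 1]
M⁻¹ · (-16/13, 12/5, 43/26)ᵀ = (-1, 4/5, -1)ᵀ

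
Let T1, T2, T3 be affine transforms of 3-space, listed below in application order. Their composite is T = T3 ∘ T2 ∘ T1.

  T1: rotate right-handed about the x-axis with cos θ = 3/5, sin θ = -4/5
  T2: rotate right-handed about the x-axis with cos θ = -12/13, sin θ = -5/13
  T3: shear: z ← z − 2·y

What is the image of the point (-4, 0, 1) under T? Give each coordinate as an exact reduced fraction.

T1 rotate right-handed about the x-axis with cos θ = 3/5, sin θ = -4/5: (-4, 0, 1) → (-4, 4/5, 3/5)
T2 rotate right-handed about the x-axis with cos θ = -12/13, sin θ = -5/13: (-4, 4/5, 3/5) → (-4, -33/65, -56/65)
T3 shear: z ← z − 2·y: (-4, -33/65, -56/65) → (-4, -33/65, 2/13)

T(p) = (-4, -33/65, 2/13)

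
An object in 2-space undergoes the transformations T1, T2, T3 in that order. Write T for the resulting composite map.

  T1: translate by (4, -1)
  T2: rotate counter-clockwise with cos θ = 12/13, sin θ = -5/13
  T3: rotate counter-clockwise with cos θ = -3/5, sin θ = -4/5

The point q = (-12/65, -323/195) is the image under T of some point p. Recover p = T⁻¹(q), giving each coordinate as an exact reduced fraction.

T1 = [1 0 4; 0 1 -1; 0 0 1]
T2·T1 = [12/13 5/13 43/13; -5/13 12/13 -32/13; 0 0 1]
T3·…·T1 = [-56/65 33/65 -257/65; -33/65 -56/65 -76/65; 0 0 1]
det M = 1; M⁻¹ = [-56/65 -33/65 -4; 33/65 -56/65 1; 0 0 1]
M⁻¹ · (-12/65, -323/195)ᵀ = (-3, 7/3)ᵀ

p = (-3, 7/3)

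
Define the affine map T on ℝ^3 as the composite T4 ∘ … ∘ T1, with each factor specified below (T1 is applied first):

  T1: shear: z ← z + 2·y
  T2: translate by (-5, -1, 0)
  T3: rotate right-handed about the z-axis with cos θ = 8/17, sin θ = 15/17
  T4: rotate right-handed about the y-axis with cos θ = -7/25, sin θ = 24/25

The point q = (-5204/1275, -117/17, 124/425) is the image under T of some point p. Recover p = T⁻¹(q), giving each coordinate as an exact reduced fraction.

T1 = [1 0 0 0; 0 1 0 0; 0 2 1 0; 0 0 0 1]
T2·T1 = [1 0 0 -5; 0 1 0 -1; 0 2 1 0; 0 0 0 1]
T3·…·T1 = [8/17 -15/17 0 -25/17; 15/17 8/17 0 -83/17; 0 2 1 0; 0 0 0 1]
T4·…·T1 = [-56/425 921/425 24/25 7/17; 15/17 8/17 0 -83/17; -192/425 122/425 -7/25 24/17; 0 0 0 1]
det M = 1; M⁻¹ = [-56/425 15/17 -192/425 5; 21/85 8/17 72/85 1; 198/425 -16/17 -839/425 -2; 0 0 0 1]
M⁻¹ · (-5204/1275, -117/17, 124/425)ᵀ = (-2/3, -3, 2)ᵀ

p = (-2/3, -3, 2)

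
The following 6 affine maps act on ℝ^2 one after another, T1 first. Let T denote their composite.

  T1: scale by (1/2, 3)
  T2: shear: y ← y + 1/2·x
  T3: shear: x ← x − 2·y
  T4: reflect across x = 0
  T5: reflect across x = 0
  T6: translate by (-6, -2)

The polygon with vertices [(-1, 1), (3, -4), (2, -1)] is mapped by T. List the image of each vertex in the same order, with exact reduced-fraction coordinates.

image vertices: (-12, 3/4), (18, -53/4), (0, -9/2)

T1 scale by (1/2, 3): (-1, 1) → (-1/2, 3); (3, -4) → (3/2, -12); (2, -1) → (1, -3)
T2 shear: y ← y + 1/2·x: (-1/2, 3) → (-1/2, 11/4); (3/2, -12) → (3/2, -45/4); (1, -3) → (1, -5/2)
T3 shear: x ← x − 2·y: (-1/2, 11/4) → (-6, 11/4); (3/2, -45/4) → (24, -45/4); (1, -5/2) → (6, -5/2)
T4 reflect across x = 0: (-6, 11/4) → (6, 11/4); (24, -45/4) → (-24, -45/4); (6, -5/2) → (-6, -5/2)
T5 reflect across x = 0: (6, 11/4) → (-6, 11/4); (-24, -45/4) → (24, -45/4); (-6, -5/2) → (6, -5/2)
T6 translate by (-6, -2): (-6, 11/4) → (-12, 3/4); (24, -45/4) → (18, -53/4); (6, -5/2) → (0, -9/2)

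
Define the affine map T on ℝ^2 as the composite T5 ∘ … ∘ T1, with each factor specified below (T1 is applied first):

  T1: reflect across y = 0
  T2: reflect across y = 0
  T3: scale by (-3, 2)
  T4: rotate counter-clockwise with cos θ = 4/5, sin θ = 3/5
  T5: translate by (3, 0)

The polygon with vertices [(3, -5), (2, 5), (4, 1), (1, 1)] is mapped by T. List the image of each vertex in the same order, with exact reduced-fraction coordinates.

T1 reflect across y = 0: (3, -5) → (3, 5); (2, 5) → (2, -5); (4, 1) → (4, -1); (1, 1) → (1, -1)
T2 reflect across y = 0: (3, 5) → (3, -5); (2, -5) → (2, 5); (4, -1) → (4, 1); (1, -1) → (1, 1)
T3 scale by (-3, 2): (3, -5) → (-9, -10); (2, 5) → (-6, 10); (4, 1) → (-12, 2); (1, 1) → (-3, 2)
T4 rotate counter-clockwise with cos θ = 4/5, sin θ = 3/5: (-9, -10) → (-6/5, -67/5); (-6, 10) → (-54/5, 22/5); (-12, 2) → (-54/5, -28/5); (-3, 2) → (-18/5, -1/5)
T5 translate by (3, 0): (-6/5, -67/5) → (9/5, -67/5); (-54/5, 22/5) → (-39/5, 22/5); (-54/5, -28/5) → (-39/5, -28/5); (-18/5, -1/5) → (-3/5, -1/5)

image vertices: (9/5, -67/5), (-39/5, 22/5), (-39/5, -28/5), (-3/5, -1/5)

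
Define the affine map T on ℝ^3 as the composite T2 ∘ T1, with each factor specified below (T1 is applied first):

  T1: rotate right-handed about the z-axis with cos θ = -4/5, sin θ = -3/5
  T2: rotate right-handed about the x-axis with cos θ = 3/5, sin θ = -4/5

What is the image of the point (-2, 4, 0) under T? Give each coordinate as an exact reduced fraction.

T1 rotate right-handed about the z-axis with cos θ = -4/5, sin θ = -3/5: (-2, 4, 0) → (4, -2, 0)
T2 rotate right-handed about the x-axis with cos θ = 3/5, sin θ = -4/5: (4, -2, 0) → (4, -6/5, 8/5)

T(p) = (4, -6/5, 8/5)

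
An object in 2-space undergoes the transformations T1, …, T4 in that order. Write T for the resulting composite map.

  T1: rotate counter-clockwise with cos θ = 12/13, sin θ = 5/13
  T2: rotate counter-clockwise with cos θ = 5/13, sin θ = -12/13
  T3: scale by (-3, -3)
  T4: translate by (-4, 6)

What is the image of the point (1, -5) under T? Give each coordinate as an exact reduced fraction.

T(p) = (749/169, 3171/169)

T1 rotate counter-clockwise with cos θ = 12/13, sin θ = 5/13: (1, -5) → (37/13, -55/13)
T2 rotate counter-clockwise with cos θ = 5/13, sin θ = -12/13: (37/13, -55/13) → (-475/169, -719/169)
T3 scale by (-3, -3): (-475/169, -719/169) → (1425/169, 2157/169)
T4 translate by (-4, 6): (1425/169, 2157/169) → (749/169, 3171/169)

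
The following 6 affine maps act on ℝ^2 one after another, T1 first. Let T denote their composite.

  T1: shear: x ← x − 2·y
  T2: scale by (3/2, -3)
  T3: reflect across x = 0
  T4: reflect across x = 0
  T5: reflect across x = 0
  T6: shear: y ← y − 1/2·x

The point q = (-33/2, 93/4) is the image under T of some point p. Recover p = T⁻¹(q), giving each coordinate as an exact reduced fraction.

T1 = [1 -2 0; 0 1 0; 0 0 1]
T2·T1 = [3/2 -3 0; 0 -3 0; 0 0 1]
T3·…·T1 = [-3/2 3 0; 0 -3 0; 0 0 1]
T4·…·T1 = [3/2 -3 0; 0 -3 0; 0 0 1]
T5·…·T1 = [-3/2 3 0; 0 -3 0; 0 0 1]
T6·…·T1 = [-3/2 3 0; 3/4 -9/2 0; 0 0 1]
det M = 9/2; M⁻¹ = [-1 -2/3 0; -1/6 -1/3 0; 0 0 1]
M⁻¹ · (-33/2, 93/4)ᵀ = (1, -5)ᵀ

p = (1, -5)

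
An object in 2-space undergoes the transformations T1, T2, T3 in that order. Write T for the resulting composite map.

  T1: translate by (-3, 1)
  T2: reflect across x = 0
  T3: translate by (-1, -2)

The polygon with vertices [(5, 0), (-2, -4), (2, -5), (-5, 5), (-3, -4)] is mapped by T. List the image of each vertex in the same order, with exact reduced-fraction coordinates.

image vertices: (-3, -1), (4, -5), (0, -6), (7, 4), (5, -5)

T1 translate by (-3, 1): (5, 0) → (2, 1); (-2, -4) → (-5, -3); (2, -5) → (-1, -4); (-5, 5) → (-8, 6); (-3, -4) → (-6, -3)
T2 reflect across x = 0: (2, 1) → (-2, 1); (-5, -3) → (5, -3); (-1, -4) → (1, -4); (-8, 6) → (8, 6); (-6, -3) → (6, -3)
T3 translate by (-1, -2): (-2, 1) → (-3, -1); (5, -3) → (4, -5); (1, -4) → (0, -6); (8, 6) → (7, 4); (6, -3) → (5, -5)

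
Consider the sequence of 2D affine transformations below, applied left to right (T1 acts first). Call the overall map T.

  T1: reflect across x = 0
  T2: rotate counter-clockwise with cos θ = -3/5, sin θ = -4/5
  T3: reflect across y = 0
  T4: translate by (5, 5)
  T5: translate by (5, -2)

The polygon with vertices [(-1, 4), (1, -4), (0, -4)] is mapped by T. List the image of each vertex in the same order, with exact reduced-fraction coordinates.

image vertices: (63/5, 31/5), (37/5, -1/5), (34/5, 3/5)

T1 reflect across x = 0: (-1, 4) → (1, 4); (1, -4) → (-1, -4); (0, -4) → (0, -4)
T2 rotate counter-clockwise with cos θ = -3/5, sin θ = -4/5: (1, 4) → (13/5, -16/5); (-1, -4) → (-13/5, 16/5); (0, -4) → (-16/5, 12/5)
T3 reflect across y = 0: (13/5, -16/5) → (13/5, 16/5); (-13/5, 16/5) → (-13/5, -16/5); (-16/5, 12/5) → (-16/5, -12/5)
T4 translate by (5, 5): (13/5, 16/5) → (38/5, 41/5); (-13/5, -16/5) → (12/5, 9/5); (-16/5, -12/5) → (9/5, 13/5)
T5 translate by (5, -2): (38/5, 41/5) → (63/5, 31/5); (12/5, 9/5) → (37/5, -1/5); (9/5, 13/5) → (34/5, 3/5)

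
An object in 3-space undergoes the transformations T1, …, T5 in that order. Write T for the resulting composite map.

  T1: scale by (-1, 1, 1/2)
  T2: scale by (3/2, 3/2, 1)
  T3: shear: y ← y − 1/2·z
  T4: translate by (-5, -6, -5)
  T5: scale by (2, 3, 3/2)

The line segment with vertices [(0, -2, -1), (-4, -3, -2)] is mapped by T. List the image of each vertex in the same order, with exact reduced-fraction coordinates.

image vertices: (-10, -105/4, -33/4), (2, -30, -9)

T1 scale by (-1, 1, 1/2): (0, -2, -1) → (0, -2, -1/2); (-4, -3, -2) → (4, -3, -1)
T2 scale by (3/2, 3/2, 1): (0, -2, -1/2) → (0, -3, -1/2); (4, -3, -1) → (6, -9/2, -1)
T3 shear: y ← y − 1/2·z: (0, -3, -1/2) → (0, -11/4, -1/2); (6, -9/2, -1) → (6, -4, -1)
T4 translate by (-5, -6, -5): (0, -11/4, -1/2) → (-5, -35/4, -11/2); (6, -4, -1) → (1, -10, -6)
T5 scale by (2, 3, 3/2): (-5, -35/4, -11/2) → (-10, -105/4, -33/4); (1, -10, -6) → (2, -30, -9)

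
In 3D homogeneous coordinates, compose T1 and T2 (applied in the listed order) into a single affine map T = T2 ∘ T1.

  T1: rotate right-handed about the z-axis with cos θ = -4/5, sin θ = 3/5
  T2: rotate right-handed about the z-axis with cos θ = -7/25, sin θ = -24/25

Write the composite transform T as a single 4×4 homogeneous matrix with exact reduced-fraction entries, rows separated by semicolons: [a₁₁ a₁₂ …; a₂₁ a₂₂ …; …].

T1 = [-4/5 -3/5 0 0; 3/5 -4/5 0 0; 0 0 1 0; 0 0 0 1]
T2·T1 = [4/5 -3/5 0 0; 3/5 4/5 0 0; 0 0 1 0; 0 0 0 1]

T = [4/5 -3/5 0 0; 3/5 4/5 0 0; 0 0 1 0; 0 0 0 1]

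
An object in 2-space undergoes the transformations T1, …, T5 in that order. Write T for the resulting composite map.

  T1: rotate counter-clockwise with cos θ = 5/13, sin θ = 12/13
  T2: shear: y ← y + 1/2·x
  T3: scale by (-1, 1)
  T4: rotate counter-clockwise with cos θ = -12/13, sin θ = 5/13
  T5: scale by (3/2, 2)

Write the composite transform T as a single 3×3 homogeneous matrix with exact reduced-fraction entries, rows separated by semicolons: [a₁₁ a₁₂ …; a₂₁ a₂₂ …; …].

T = [-75/676 -417/338 0; -398/169 144/169 0; 0 0 1]

T1 = [5/13 -12/13 0; 12/13 5/13 0; 0 0 1]
T2·T1 = [5/13 -12/13 0; 29/26 -1/13 0; 0 0 1]
T3·…·T1 = [-5/13 12/13 0; 29/26 -1/13 0; 0 0 1]
T4·…·T1 = [-25/338 -139/169 0; -199/169 72/169 0; 0 0 1]
T5·…·T1 = [-75/676 -417/338 0; -398/169 144/169 0; 0 0 1]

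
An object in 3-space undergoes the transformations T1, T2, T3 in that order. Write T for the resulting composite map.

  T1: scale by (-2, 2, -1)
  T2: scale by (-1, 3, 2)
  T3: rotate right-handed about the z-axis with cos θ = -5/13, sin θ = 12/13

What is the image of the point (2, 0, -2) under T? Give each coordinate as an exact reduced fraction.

T(p) = (-20/13, 48/13, 4)

T1 scale by (-2, 2, -1): (2, 0, -2) → (-4, 0, 2)
T2 scale by (-1, 3, 2): (-4, 0, 2) → (4, 0, 4)
T3 rotate right-handed about the z-axis with cos θ = -5/13, sin θ = 12/13: (4, 0, 4) → (-20/13, 48/13, 4)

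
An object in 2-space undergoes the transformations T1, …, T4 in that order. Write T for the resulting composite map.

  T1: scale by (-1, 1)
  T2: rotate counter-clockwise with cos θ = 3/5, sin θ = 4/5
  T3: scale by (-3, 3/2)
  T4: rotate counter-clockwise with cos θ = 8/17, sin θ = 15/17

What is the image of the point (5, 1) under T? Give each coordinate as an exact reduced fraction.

T1 scale by (-1, 1): (5, 1) → (-5, 1)
T2 rotate counter-clockwise with cos θ = 3/5, sin θ = 4/5: (-5, 1) → (-19/5, -17/5)
T3 scale by (-3, 3/2): (-19/5, -17/5) → (57/5, -51/10)
T4 rotate counter-clockwise with cos θ = 8/17, sin θ = 15/17: (57/5, -51/10) → (1677/170, 651/85)

T(p) = (1677/170, 651/85)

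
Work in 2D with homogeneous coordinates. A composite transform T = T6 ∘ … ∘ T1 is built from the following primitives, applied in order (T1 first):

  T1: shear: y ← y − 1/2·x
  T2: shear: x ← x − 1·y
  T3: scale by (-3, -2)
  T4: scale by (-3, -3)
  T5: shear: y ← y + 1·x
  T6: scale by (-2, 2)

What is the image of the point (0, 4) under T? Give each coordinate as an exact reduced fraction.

T1 shear: y ← y − 1/2·x: (0, 4) → (0, 4)
T2 shear: x ← x − 1·y: (0, 4) → (-4, 4)
T3 scale by (-3, -2): (-4, 4) → (12, -8)
T4 scale by (-3, -3): (12, -8) → (-36, 24)
T5 shear: y ← y + 1·x: (-36, 24) → (-36, -12)
T6 scale by (-2, 2): (-36, -12) → (72, -24)

T(p) = (72, -24)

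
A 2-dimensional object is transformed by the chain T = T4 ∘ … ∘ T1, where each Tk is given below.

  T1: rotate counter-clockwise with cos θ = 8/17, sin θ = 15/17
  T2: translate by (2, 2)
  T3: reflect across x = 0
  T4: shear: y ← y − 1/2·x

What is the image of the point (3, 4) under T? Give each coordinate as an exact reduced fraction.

T1 rotate counter-clockwise with cos θ = 8/17, sin θ = 15/17: (3, 4) → (-36/17, 77/17)
T2 translate by (2, 2): (-36/17, 77/17) → (-2/17, 111/17)
T3 reflect across x = 0: (-2/17, 111/17) → (2/17, 111/17)
T4 shear: y ← y − 1/2·x: (2/17, 111/17) → (2/17, 110/17)

T(p) = (2/17, 110/17)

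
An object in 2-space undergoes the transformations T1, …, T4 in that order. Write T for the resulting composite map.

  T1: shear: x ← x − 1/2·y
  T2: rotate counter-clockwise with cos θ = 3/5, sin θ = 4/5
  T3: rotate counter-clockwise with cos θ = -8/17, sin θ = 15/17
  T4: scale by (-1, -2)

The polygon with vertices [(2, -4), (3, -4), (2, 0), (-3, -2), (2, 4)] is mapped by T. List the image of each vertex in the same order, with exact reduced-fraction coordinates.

image vertices: (284/85, -776/85), (368/85, -802/85), (168/85, -52/85), (-194/85, -284/85), (52/85, 672/85)

T1 shear: x ← x − 1/2·y: (2, -4) → (4, -4); (3, -4) → (5, -4); (2, 0) → (2, 0); (-3, -2) → (-2, -2); (2, 4) → (0, 4)
T2 rotate counter-clockwise with cos θ = 3/5, sin θ = 4/5: (4, -4) → (28/5, 4/5); (5, -4) → (31/5, 8/5); (2, 0) → (6/5, 8/5); (-2, -2) → (2/5, -14/5); (0, 4) → (-16/5, 12/5)
T3 rotate counter-clockwise with cos θ = -8/17, sin θ = 15/17: (28/5, 4/5) → (-284/85, 388/85); (31/5, 8/5) → (-368/85, 401/85); (6/5, 8/5) → (-168/85, 26/85); (2/5, -14/5) → (194/85, 142/85); (-16/5, 12/5) → (-52/85, -336/85)
T4 scale by (-1, -2): (-284/85, 388/85) → (284/85, -776/85); (-368/85, 401/85) → (368/85, -802/85); (-168/85, 26/85) → (168/85, -52/85); (194/85, 142/85) → (-194/85, -284/85); (-52/85, -336/85) → (52/85, 672/85)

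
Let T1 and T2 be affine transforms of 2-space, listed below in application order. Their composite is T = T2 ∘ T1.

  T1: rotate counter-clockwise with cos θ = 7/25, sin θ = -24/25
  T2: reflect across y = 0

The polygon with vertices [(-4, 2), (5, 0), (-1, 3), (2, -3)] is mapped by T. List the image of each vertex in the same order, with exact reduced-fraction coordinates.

T1 rotate counter-clockwise with cos θ = 7/25, sin θ = -24/25: (-4, 2) → (4/5, 22/5); (5, 0) → (7/5, -24/5); (-1, 3) → (13/5, 9/5); (2, -3) → (-58/25, -69/25)
T2 reflect across y = 0: (4/5, 22/5) → (4/5, -22/5); (7/5, -24/5) → (7/5, 24/5); (13/5, 9/5) → (13/5, -9/5); (-58/25, -69/25) → (-58/25, 69/25)

image vertices: (4/5, -22/5), (7/5, 24/5), (13/5, -9/5), (-58/25, 69/25)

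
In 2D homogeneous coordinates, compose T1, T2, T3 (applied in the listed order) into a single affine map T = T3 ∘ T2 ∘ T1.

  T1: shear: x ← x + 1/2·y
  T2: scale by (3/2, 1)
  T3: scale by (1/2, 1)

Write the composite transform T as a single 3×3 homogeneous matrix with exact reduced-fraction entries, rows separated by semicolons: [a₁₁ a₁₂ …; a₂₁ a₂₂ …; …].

T1 = [1 1/2 0; 0 1 0; 0 0 1]
T2·T1 = [3/2 3/4 0; 0 1 0; 0 0 1]
T3·…·T1 = [3/4 3/8 0; 0 1 0; 0 0 1]

T = [3/4 3/8 0; 0 1 0; 0 0 1]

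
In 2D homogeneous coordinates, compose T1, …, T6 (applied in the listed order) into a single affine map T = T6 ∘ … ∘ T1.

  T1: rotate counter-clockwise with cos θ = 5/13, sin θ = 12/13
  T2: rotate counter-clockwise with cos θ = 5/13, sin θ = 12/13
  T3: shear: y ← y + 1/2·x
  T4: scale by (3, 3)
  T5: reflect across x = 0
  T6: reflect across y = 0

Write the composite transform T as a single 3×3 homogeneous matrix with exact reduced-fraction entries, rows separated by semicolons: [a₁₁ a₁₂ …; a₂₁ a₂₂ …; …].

T1 = [5/13 -12/13 0; 12/13 5/13 0; 0 0 1]
T2·T1 = [-119/169 -120/169 0; 120/169 -119/169 0; 0 0 1]
T3·…·T1 = [-119/169 -120/169 0; 121/338 -179/169 0; 0 0 1]
T4·…·T1 = [-357/169 -360/169 0; 363/338 -537/169 0; 0 0 1]
T5·…·T1 = [357/169 360/169 0; 363/338 -537/169 0; 0 0 1]
T6·…·T1 = [357/169 360/169 0; -363/338 537/169 0; 0 0 1]

T = [357/169 360/169 0; -363/338 537/169 0; 0 0 1]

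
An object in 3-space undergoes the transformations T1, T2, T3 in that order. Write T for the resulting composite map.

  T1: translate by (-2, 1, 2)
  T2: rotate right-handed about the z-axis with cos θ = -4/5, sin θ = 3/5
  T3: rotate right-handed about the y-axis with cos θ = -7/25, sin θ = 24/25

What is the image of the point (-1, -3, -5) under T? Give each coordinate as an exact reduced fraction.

T(p) = (-486/125, -1/5, -327/125)

T1 translate by (-2, 1, 2): (-1, -3, -5) → (-3, -2, -3)
T2 rotate right-handed about the z-axis with cos θ = -4/5, sin θ = 3/5: (-3, -2, -3) → (18/5, -1/5, -3)
T3 rotate right-handed about the y-axis with cos θ = -7/25, sin θ = 24/25: (18/5, -1/5, -3) → (-486/125, -1/5, -327/125)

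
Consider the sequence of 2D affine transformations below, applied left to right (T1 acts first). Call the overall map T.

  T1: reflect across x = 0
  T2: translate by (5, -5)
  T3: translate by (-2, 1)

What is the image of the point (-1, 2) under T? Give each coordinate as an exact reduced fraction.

T(p) = (4, -2)

T1 reflect across x = 0: (-1, 2) → (1, 2)
T2 translate by (5, -5): (1, 2) → (6, -3)
T3 translate by (-2, 1): (6, -3) → (4, -2)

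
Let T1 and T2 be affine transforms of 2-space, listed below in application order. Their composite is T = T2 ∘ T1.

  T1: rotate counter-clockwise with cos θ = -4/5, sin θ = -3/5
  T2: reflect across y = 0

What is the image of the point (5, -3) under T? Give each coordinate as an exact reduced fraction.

T1 rotate counter-clockwise with cos θ = -4/5, sin θ = -3/5: (5, -3) → (-29/5, -3/5)
T2 reflect across y = 0: (-29/5, -3/5) → (-29/5, 3/5)

T(p) = (-29/5, 3/5)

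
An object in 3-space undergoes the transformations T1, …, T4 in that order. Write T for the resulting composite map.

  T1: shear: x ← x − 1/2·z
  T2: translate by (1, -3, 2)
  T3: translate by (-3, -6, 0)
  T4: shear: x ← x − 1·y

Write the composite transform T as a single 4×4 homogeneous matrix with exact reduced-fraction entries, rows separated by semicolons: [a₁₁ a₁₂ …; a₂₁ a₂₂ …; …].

T = [1 -1 -1/2 7; 0 1 0 -9; 0 0 1 2; 0 0 0 1]

T1 = [1 0 -1/2 0; 0 1 0 0; 0 0 1 0; 0 0 0 1]
T2·T1 = [1 0 -1/2 1; 0 1 0 -3; 0 0 1 2; 0 0 0 1]
T3·…·T1 = [1 0 -1/2 -2; 0 1 0 -9; 0 0 1 2; 0 0 0 1]
T4·…·T1 = [1 -1 -1/2 7; 0 1 0 -9; 0 0 1 2; 0 0 0 1]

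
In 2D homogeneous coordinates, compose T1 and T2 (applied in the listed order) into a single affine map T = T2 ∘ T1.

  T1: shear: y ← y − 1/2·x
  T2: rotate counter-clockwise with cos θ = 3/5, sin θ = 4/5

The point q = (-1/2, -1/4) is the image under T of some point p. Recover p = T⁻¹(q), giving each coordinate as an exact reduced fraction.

T1 = [1 0 0; -1/2 1 0; 0 0 1]
T2·T1 = [1 -4/5 0; 1/2 3/5 0; 0 0 1]
det M = 1; M⁻¹ = [3/5 4/5 0; -1/2 1 0; 0 0 1]
M⁻¹ · (-1/2, -1/4)ᵀ = (-1/2, 0)ᵀ

p = (-1/2, 0)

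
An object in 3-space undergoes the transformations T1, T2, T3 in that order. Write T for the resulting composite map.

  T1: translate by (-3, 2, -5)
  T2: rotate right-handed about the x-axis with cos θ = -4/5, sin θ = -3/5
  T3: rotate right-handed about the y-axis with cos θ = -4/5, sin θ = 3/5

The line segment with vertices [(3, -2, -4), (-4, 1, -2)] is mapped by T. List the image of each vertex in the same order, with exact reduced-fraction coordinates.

image vertices: (108/25, -27/5, -144/25), (197/25, -33/5, 29/25)

T1 translate by (-3, 2, -5): (3, -2, -4) → (0, 0, -9); (-4, 1, -2) → (-7, 3, -7)
T2 rotate right-handed about the x-axis with cos θ = -4/5, sin θ = -3/5: (0, 0, -9) → (0, -27/5, 36/5); (-7, 3, -7) → (-7, -33/5, 19/5)
T3 rotate right-handed about the y-axis with cos θ = -4/5, sin θ = 3/5: (0, -27/5, 36/5) → (108/25, -27/5, -144/25); (-7, -33/5, 19/5) → (197/25, -33/5, 29/25)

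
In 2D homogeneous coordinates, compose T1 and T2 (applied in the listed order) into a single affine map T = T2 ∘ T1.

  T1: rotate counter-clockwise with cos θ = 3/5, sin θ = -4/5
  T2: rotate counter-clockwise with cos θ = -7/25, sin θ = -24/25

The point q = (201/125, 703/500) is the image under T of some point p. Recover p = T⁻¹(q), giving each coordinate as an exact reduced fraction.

p = (-2, -3/4)

T1 = [3/5 4/5 0; -4/5 3/5 0; 0 0 1]
T2·T1 = [-117/125 44/125 0; -44/125 -117/125 0; 0 0 1]
det M = 1; M⁻¹ = [-117/125 -44/125 0; 44/125 -117/125 0; 0 0 1]
M⁻¹ · (201/125, 703/500)ᵀ = (-2, -3/4)ᵀ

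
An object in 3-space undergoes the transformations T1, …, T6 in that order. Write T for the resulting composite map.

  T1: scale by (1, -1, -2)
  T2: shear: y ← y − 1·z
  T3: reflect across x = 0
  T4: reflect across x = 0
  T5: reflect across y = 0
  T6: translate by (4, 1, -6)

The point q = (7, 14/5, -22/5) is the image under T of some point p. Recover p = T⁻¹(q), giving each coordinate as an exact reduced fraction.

p = (3, 1/5, -4/5)

T1 = [1 0 0 0; 0 -1 0 0; 0 0 -2 0; 0 0 0 1]
T2·T1 = [1 0 0 0; 0 -1 2 0; 0 0 -2 0; 0 0 0 1]
T3·…·T1 = [-1 0 0 0; 0 -1 2 0; 0 0 -2 0; 0 0 0 1]
T4·…·T1 = [1 0 0 0; 0 -1 2 0; 0 0 -2 0; 0 0 0 1]
T5·…·T1 = [1 0 0 0; 0 1 -2 0; 0 0 -2 0; 0 0 0 1]
T6·…·T1 = [1 0 0 4; 0 1 -2 1; 0 0 -2 -6; 0 0 0 1]
det M = -2; M⁻¹ = [1 0 0 -4; 0 1 -1 -7; 0 0 -1/2 -3; 0 0 0 1]
M⁻¹ · (7, 14/5, -22/5)ᵀ = (3, 1/5, -4/5)ᵀ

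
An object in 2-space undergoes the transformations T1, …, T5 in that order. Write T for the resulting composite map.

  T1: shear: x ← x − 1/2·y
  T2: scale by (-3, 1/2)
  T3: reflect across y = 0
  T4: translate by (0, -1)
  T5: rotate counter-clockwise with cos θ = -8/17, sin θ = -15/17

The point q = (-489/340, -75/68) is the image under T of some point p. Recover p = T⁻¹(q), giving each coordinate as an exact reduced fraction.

T1 = [1 -1/2 0; 0 1 0; 0 0 1]
T2·T1 = [-3 3/2 0; 0 1/2 0; 0 0 1]
T3·…·T1 = [-3 3/2 0; 0 -1/2 0; 0 0 1]
T4·…·T1 = [-3 3/2 0; 0 -1/2 -1; 0 0 1]
T5·…·T1 = [24/17 -39/34 -15/17; 45/17 -37/34 8/17; 0 0 1]
det M = 3/2; M⁻¹ = [-37/51 13/17 -1; -30/17 16/17 -2; 0 0 1]
M⁻¹ · (-489/340, -75/68)ᵀ = (-4/5, -1/2)ᵀ

p = (-4/5, -1/2)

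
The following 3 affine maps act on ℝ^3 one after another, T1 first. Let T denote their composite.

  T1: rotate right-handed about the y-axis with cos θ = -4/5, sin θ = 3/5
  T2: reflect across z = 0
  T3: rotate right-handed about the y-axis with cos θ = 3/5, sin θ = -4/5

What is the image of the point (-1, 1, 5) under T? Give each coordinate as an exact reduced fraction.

T(p) = (-11/25, 1, 127/25)

T1 rotate right-handed about the y-axis with cos θ = -4/5, sin θ = 3/5: (-1, 1, 5) → (19/5, 1, -17/5)
T2 reflect across z = 0: (19/5, 1, -17/5) → (19/5, 1, 17/5)
T3 rotate right-handed about the y-axis with cos θ = 3/5, sin θ = -4/5: (19/5, 1, 17/5) → (-11/25, 1, 127/25)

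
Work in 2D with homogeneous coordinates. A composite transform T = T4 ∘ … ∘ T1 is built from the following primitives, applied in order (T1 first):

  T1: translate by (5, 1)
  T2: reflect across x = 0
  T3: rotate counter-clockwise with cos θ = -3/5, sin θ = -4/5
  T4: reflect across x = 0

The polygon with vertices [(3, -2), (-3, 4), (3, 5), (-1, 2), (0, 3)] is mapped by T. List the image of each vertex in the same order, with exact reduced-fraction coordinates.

T1 translate by (5, 1): (3, -2) → (8, -1); (-3, 4) → (2, 5); (3, 5) → (8, 6); (-1, 2) → (4, 3); (0, 3) → (5, 4)
T2 reflect across x = 0: (8, -1) → (-8, -1); (2, 5) → (-2, 5); (8, 6) → (-8, 6); (4, 3) → (-4, 3); (5, 4) → (-5, 4)
T3 rotate counter-clockwise with cos θ = -3/5, sin θ = -4/5: (-8, -1) → (4, 7); (-2, 5) → (26/5, -7/5); (-8, 6) → (48/5, 14/5); (-4, 3) → (24/5, 7/5); (-5, 4) → (31/5, 8/5)
T4 reflect across x = 0: (4, 7) → (-4, 7); (26/5, -7/5) → (-26/5, -7/5); (48/5, 14/5) → (-48/5, 14/5); (24/5, 7/5) → (-24/5, 7/5); (31/5, 8/5) → (-31/5, 8/5)

image vertices: (-4, 7), (-26/5, -7/5), (-48/5, 14/5), (-24/5, 7/5), (-31/5, 8/5)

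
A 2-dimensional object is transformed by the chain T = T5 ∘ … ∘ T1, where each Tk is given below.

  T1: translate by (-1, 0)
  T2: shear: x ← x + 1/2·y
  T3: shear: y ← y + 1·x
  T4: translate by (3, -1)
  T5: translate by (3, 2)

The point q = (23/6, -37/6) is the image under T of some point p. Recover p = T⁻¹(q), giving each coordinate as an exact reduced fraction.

p = (4/3, -5)

T1 = [1 0 -1; 0 1 0; 0 0 1]
T2·T1 = [1 1/2 -1; 0 1 0; 0 0 1]
T3·…·T1 = [1 1/2 -1; 1 3/2 -1; 0 0 1]
T4·…·T1 = [1 1/2 2; 1 3/2 -2; 0 0 1]
T5·…·T1 = [1 1/2 5; 1 3/2 0; 0 0 1]
det M = 1; M⁻¹ = [3/2 -1/2 -15/2; -1 1 5; 0 0 1]
M⁻¹ · (23/6, -37/6)ᵀ = (4/3, -5)ᵀ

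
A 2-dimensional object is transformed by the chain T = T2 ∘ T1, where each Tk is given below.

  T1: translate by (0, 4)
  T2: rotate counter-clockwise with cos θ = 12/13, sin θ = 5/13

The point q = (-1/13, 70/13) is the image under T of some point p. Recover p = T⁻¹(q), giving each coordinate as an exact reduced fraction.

T1 = [1 0 0; 0 1 4; 0 0 1]
T2·T1 = [12/13 -5/13 -20/13; 5/13 12/13 48/13; 0 0 1]
det M = 1; M⁻¹ = [12/13 5/13 0; -5/13 12/13 -4; 0 0 1]
M⁻¹ · (-1/13, 70/13)ᵀ = (2, 1)ᵀ

p = (2, 1)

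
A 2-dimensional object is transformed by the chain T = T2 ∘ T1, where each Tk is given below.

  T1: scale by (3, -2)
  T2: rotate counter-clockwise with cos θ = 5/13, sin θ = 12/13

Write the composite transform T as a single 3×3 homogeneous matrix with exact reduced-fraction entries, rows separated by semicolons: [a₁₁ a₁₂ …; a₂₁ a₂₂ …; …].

T = [15/13 24/13 0; 36/13 -10/13 0; 0 0 1]

T1 = [3 0 0; 0 -2 0; 0 0 1]
T2·T1 = [15/13 24/13 0; 36/13 -10/13 0; 0 0 1]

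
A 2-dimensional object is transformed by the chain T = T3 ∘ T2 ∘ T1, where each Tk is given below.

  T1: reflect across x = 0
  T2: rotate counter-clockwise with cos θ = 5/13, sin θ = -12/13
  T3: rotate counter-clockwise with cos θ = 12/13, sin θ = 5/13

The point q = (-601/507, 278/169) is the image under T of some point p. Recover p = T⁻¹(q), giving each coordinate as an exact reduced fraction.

T1 = [-1 0 0; 0 1 0; 0 0 1]
T2·T1 = [-5/13 12/13 0; 12/13 5/13 0; 0 0 1]
T3·…·T1 = [-120/169 119/169 0; 119/169 120/169 0; 0 0 1]
det M = -1; M⁻¹ = [-120/169 119/169 0; 119/169 120/169 0; 0 0 1]
M⁻¹ · (-601/507, 278/169)ᵀ = (2, 1/3)ᵀ

p = (2, 1/3)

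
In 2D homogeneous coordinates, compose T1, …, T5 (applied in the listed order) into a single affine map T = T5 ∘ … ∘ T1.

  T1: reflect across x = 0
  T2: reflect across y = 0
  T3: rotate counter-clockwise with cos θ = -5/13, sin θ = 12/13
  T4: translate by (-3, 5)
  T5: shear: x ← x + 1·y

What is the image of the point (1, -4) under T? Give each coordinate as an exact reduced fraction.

T(p) = (-49/13, 33/13)

T1 reflect across x = 0: (1, -4) → (-1, -4)
T2 reflect across y = 0: (-1, -4) → (-1, 4)
T3 rotate counter-clockwise with cos θ = -5/13, sin θ = 12/13: (-1, 4) → (-43/13, -32/13)
T4 translate by (-3, 5): (-43/13, -32/13) → (-82/13, 33/13)
T5 shear: x ← x + 1·y: (-82/13, 33/13) → (-49/13, 33/13)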